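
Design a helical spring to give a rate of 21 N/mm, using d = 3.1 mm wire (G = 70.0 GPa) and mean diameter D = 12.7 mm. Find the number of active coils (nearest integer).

N_a = Gd⁴/(8D³k) = (70.0×10³ × 3.1⁴)/(8 × 12.7³ × 21)
    = 6.46465e+06 / 344128 = 18.79 → 19 coils

19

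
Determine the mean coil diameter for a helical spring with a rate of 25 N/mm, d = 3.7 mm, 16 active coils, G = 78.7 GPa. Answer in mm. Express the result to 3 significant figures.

16.6 mm

D = (Gd⁴/(8N_a·k))^(1/3) = (78.7×10³·3.7⁴/(8·16·25))^(1/3)
  = (4609.26)^(1/3) = 16.6422 mm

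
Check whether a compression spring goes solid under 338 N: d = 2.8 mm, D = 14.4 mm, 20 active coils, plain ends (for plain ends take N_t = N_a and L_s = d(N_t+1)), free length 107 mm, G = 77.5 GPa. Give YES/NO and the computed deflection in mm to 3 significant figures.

NO, δ = 33.9 mm

k = Gd⁴/(8D³N_a) = (77.5×10³)(2.8⁴)/(8·14.4³·20) = 9.9707 N/mm
N_t = 20; L_s = 2.8·21 = 58.8 mm; δ_solid = L₀ − L_s = 107 − 58.8 = 48.2 mm
δ = F/k = 338/9.9707 = 33.899 mm
δ < δ_solid → spring does not go solid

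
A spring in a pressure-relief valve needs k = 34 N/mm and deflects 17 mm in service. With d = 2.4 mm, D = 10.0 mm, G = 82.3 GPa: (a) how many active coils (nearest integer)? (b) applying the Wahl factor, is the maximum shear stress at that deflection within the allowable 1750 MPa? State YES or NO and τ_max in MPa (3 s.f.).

N_a = Gd⁴/(8D³k) = (82.3×10³)(2.4⁴)/(8·10.0³·34) = 10.04 → N_a = 10
Actual rate k = Gd⁴/(8D³·10) = 34.131 N/mm
Working load F = kδ = 34.131·17 = 580.23 N
C = 10.0/2.4 = 4.1667; K_W = (4C−1)/(4C−4)+0.615/C = 1.3844
τ_max = K_W·8FD/(πd³) = 1.3844·1068.8 = 1479.7 MPa
τ_max ≤ 1750 MPa → acceptable

(a) 10 coils; (b) YES, τ_max = 1480 MPa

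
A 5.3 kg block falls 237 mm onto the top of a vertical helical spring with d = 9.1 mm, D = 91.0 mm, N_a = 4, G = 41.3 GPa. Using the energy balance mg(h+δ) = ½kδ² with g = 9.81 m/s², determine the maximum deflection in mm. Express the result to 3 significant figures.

50.4 mm

k = Gd⁴/(8D³N_a) = (41.3×10³)(9.1⁴)/(8·91.0³·4) = 11.745 N/mm
W = mg = 5.3 × 9.81 = 51.993 N
½kδ² − Wδ − Wh = 0 → δ = (W + √(W² + 2kWh))/k
δ = (51.993 + √(2703.3 + 289444))/11.745 = (51.993 + 540.51)/11.745 = 50.448 mm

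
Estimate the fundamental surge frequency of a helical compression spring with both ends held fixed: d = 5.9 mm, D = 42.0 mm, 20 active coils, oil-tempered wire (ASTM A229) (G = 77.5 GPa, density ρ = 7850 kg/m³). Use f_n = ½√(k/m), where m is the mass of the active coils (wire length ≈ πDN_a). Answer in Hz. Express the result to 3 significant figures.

k = Gd⁴/(8D³N_a) = (77.5×10³)(5.9⁴)/(8·42.0³·20) = 7.9221 N/mm = 7922.1 N/m
Wire length L = πDN_a = π·42.0·20 = 2638.9 mm
m = ρ·(πd²/4)·L = 7850 × 27.34×10⁻⁶ m² × 2.6389 m = 0.56636 kg
f_n = ½√(k/m) = 0.5·√(7922.1/0.56636) = 0.5·√(13988) = 59.135 Hz

59.1 Hz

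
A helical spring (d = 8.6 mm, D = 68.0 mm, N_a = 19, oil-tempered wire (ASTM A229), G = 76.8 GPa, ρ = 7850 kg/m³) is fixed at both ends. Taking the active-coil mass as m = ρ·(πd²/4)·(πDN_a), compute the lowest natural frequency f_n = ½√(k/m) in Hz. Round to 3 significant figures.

k = Gd⁴/(8D³N_a) = (76.8×10³)(8.6⁴)/(8·68.0³·19) = 8.7899 N/mm = 8789.9 N/m
Wire length L = πDN_a = π·68.0·19 = 4058.9 mm
m = ρ·(πd²/4)·L = 7850 × 58.088×10⁻⁶ m² × 4.0589 m = 1.8508 kg
f_n = ½√(k/m) = 0.5·√(8789.9/1.8508) = 0.5·√(4749.1) = 34.457 Hz

34.5 Hz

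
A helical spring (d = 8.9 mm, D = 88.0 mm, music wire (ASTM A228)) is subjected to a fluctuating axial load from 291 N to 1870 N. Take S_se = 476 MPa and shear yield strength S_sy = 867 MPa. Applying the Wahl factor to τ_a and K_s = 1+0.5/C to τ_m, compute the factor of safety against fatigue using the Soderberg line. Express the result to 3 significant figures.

C = D/d = 88.0/8.9 = 9.8876; K_W = (4C−1)/(4C−4)+0.615/C = 1.1466; K_s = 1+0.5/C = 1.0506
F_a = (F_max−F_min)/2 = 789.5 N; F_m = (F_max+F_min)/2 = 1080.5 N
τ_a = K_W·8F_aD/(πd³) = 1.1466 × 250.96 = 287.75 MPa
τ_m = K_s·8F_mD/(πd³) = 1.0506 × 343.46 = 360.83 MPa
Soderberg: 1/n_f = τ_a/S_se + τ_m/S_sy = 287.75/476 + 360.83/867 = 0.60451 + 0.41618 = 1.0207
n_f = 1/1.0207 = 0.9797

0.980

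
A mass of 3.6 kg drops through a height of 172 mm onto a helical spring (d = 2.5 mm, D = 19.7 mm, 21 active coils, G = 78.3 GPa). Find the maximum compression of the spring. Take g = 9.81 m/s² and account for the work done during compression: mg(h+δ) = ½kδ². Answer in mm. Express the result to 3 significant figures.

87.8 mm

k = Gd⁴/(8D³N_a) = (78.3×10³)(2.5⁴)/(8·19.7³·21) = 2.3813 N/mm
W = mg = 3.6 × 9.81 = 35.316 N
½kδ² − Wδ − Wh = 0 → δ = (W + √(W² + 2kWh))/k
δ = (35.316 + √(1247.2 + 28929.7))/2.3813 = (35.316 + 173.72)/2.3813 = 87.78 mm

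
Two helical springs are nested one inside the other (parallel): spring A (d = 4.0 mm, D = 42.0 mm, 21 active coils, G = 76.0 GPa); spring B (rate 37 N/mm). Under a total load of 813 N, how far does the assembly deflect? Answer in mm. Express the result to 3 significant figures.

k_A = Gd⁴/(8D³N_a) = (76.0×10³)(4.0⁴)/(8·42.0³·21) = 1.5631 N/mm
Parallel: k_eq = 1.5631 + 37 = 38.563 N/mm
δ = F/k_eq = 813/38.563 = 21.082 mm

21.1 mm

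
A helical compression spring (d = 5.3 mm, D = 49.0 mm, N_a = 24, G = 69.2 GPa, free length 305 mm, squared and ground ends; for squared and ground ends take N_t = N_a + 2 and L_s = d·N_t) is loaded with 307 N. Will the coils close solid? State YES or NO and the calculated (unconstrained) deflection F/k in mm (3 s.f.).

NO, δ = 127 mm

k = Gd⁴/(8D³N_a) = (69.2×10³)(5.3⁴)/(8·49.0³·24) = 2.4172 N/mm
N_t = 26; L_s = 5.3·26 = 137.8 mm; δ_solid = L₀ − L_s = 305 − 137.8 = 167.2 mm
δ = F/k = 307/2.4172 = 127 mm
δ < δ_solid → spring does not go solid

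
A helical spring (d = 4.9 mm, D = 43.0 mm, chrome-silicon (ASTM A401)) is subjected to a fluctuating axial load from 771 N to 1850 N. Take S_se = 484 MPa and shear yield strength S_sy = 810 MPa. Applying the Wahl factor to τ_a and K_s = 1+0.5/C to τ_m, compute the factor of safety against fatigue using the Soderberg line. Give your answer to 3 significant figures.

0.357

C = D/d = 43.0/4.9 = 8.7755; K_W = (4C−1)/(4C−4)+0.615/C = 1.1665; K_s = 1+0.5/C = 1.0570
F_a = (F_max−F_min)/2 = 539.5 N; F_m = (F_max+F_min)/2 = 1310.5 N
τ_a = K_W·8F_aD/(πd³) = 1.1665 × 502.12 = 585.75 MPa
τ_m = K_s·8F_mD/(πd³) = 1.0570 × 1219.7 = 1289.2 MPa
Soderberg: 1/n_f = τ_a/S_se + τ_m/S_sy = 585.75/484 + 1289.2/810 = 1.21022 + 1.59161 = 2.8018
n_f = 1/2.8018 = 0.3569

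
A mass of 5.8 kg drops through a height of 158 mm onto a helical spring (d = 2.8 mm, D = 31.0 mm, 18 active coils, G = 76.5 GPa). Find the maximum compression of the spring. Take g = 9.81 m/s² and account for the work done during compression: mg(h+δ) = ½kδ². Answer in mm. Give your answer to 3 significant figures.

k = Gd⁴/(8D³N_a) = (76.5×10³)(2.8⁴)/(8·31.0³·18) = 1.0961 N/mm
W = mg = 5.8 × 9.81 = 56.898 N
½kδ² − Wδ − Wh = 0 → δ = (W + √(W² + 2kWh))/k
δ = (56.898 + √(3237.4 + 19707.4))/1.0961 = (56.898 + 151.48)/1.0961 = 190.11 mm

190 mm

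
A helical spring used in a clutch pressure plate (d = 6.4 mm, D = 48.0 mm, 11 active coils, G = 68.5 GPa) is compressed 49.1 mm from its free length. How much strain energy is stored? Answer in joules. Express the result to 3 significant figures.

k = Gd⁴/(8D³N_a) = (68.5×10³)(6.4⁴)/(8·48.0³·11) = 11.809 N/mm
U = ½kδ² = 0.5 × 11.809 × 49.1² = 14234 N·mm = 14.234 J

14.2 J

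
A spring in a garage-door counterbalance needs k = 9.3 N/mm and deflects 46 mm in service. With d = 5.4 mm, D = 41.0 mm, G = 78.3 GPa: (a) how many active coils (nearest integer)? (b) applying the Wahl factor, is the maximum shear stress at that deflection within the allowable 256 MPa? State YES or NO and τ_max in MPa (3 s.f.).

N_a = Gd⁴/(8D³k) = (78.3×10³)(5.4⁴)/(8·41.0³·9.3) = 12.98 → N_a = 13
Actual rate k = Gd⁴/(8D³·13) = 9.2886 N/mm
Working load F = kδ = 9.2886·46 = 427.28 N
C = 41.0/5.4 = 7.5926; K_W = (4C−1)/(4C−4)+0.615/C = 1.1948
τ_max = K_W·8FD/(πd³) = 1.1948·283.3 = 338.48 MPa
τ_max > 256 MPa → exceeds allowable

(a) 13 coils; (b) NO, τ_max = 338 MPa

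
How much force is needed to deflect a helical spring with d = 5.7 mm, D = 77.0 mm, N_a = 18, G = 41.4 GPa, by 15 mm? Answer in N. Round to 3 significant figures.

9.97 N

k = Gd⁴/(8D³N_a) = (41.4×10³)(5.7⁴)/(8·77.0³·18) = 0.66476 N/mm
F = k·δ = 0.66476 × 15 = 9.9714 N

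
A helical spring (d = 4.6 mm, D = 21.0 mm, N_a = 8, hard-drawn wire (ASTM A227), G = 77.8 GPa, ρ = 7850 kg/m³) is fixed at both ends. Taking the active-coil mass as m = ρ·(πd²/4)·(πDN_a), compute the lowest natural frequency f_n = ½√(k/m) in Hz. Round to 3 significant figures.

462 Hz

k = Gd⁴/(8D³N_a) = (77.8×10³)(4.6⁴)/(8·21.0³·8) = 58.772 N/mm = 58772 N/m
Wire length L = πDN_a = π·21.0·8 = 527.79 mm
m = ρ·(πd²/4)·L = 7850 × 16.619×10⁻⁶ m² × 0.52779 m = 0.068855 kg
f_n = ½√(k/m) = 0.5·√(58772/0.068855) = 0.5·√(8.5357e+05) = 461.94 Hz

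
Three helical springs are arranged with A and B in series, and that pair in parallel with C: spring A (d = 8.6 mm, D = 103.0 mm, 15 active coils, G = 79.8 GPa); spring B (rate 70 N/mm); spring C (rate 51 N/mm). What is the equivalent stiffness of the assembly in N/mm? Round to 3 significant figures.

k_A = Gd⁴/(8D³N_a) = (79.8×10³)(8.6⁴)/(8·103.0³·15) = 3.3289 N/mm
Springs A,B series: k_AB = 1/(1/3.3289+1/70) = 3.1778 N/mm; parallel with C: k_eq = 3.1778+51 = 54.178 N/mm

54.2 N/mm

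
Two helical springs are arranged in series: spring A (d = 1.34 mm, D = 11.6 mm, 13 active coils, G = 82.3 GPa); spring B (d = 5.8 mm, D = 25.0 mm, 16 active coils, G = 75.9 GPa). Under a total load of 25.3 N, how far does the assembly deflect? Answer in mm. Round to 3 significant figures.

16.1 mm

k_A = Gd⁴/(8D³N_a) = (82.3×10³)(1.34⁴)/(8·11.6³·13) = 1.6346 N/mm
k_B = Gd⁴/(8D³N_a) = (75.9×10³)(5.8⁴)/(8·25.0³·16) = 42.946 N/mm
Series: 1/k_eq = 1/1.6346 + 1/42.946 = 0.63506; k_eq = 1.5747 N/mm
δ = F/k_eq = 25.3/1.5747 = 16.067 mm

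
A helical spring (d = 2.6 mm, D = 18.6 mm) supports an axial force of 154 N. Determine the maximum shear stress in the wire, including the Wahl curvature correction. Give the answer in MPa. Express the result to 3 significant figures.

Spring index C = D/d = 18.6/2.6 = 7.1538
K_W = (4C−1)/(4C−4) + 0.615/C = 27.615/24.615 + 0.0860 = 1.2078
τ₀ = 8FD/(πd³) = 8·154·18.6/(π·2.6³) = 22915.2/55.217 = 415.01 MPa
τ_max = K·τ₀ = 1.2078 × 415.01 = 501.26 MPa

501 MPa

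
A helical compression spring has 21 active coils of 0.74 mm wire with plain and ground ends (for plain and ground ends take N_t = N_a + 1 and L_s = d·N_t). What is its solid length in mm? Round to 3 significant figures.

16.3 mm

plain and ground ends: N_t = N_a + 1 = 21 + 1 = 22
L_s = d·N_t = 0.74 × 22 = 16.28 mm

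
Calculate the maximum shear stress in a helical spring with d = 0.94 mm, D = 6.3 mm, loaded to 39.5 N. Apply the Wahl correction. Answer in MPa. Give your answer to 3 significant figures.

Spring index C = D/d = 6.3/0.94 = 6.7021
K_W = (4C−1)/(4C−4) + 0.615/C = 25.809/22.809 + 0.0918 = 1.2233
τ₀ = 8FD/(πd³) = 8·39.5·6.3/(π·0.94³) = 1990.8/2.6094 = 762.95 MPa
τ_max = K·τ₀ = 1.2233 × 762.95 = 933.31 MPa

933 MPa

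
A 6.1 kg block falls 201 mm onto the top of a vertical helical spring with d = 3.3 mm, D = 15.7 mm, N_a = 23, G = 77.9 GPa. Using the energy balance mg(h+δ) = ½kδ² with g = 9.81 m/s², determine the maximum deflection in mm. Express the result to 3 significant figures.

47.9 mm

k = Gd⁴/(8D³N_a) = (77.9×10³)(3.3⁴)/(8·15.7³·23) = 12.974 N/mm
W = mg = 6.1 × 9.81 = 59.841 N
½kδ² − Wδ − Wh = 0 → δ = (W + √(W² + 2kWh))/k
δ = (59.841 + √(3580.9 + 312105))/12.974 = (59.841 + 561.86)/12.974 = 47.919 mm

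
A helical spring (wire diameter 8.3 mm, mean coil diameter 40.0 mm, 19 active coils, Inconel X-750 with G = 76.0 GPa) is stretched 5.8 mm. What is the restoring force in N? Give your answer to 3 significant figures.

k = Gd⁴/(8D³N_a) = (76.0×10³)(8.3⁴)/(8·40.0³·19) = 37.077 N/mm
F = k·δ = 37.077 × 5.8 = 215.05 N

215 N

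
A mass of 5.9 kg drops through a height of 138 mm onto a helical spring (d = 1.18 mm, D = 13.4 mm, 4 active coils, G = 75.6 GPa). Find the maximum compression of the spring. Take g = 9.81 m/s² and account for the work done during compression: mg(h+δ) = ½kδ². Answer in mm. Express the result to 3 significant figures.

127 mm

k = Gd⁴/(8D³N_a) = (75.6×10³)(1.18⁴)/(8·13.4³·4) = 1.9036 N/mm
W = mg = 5.9 × 9.81 = 57.879 N
½kδ² − Wδ − Wh = 0 → δ = (W + √(W² + 2kWh))/k
δ = (57.879 + √(3350 + 30409.9))/1.9036 = (57.879 + 183.74)/1.9036 = 126.92 mm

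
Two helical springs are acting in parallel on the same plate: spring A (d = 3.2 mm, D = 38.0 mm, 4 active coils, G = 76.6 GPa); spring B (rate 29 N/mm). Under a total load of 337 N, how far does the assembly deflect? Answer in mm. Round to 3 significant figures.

10.0 mm

k_A = Gd⁴/(8D³N_a) = (76.6×10³)(3.2⁴)/(8·38.0³·4) = 4.5743 N/mm
Parallel: k_eq = 4.5743 + 29 = 33.574 N/mm
δ = F/k_eq = 337/33.574 = 10.037 mm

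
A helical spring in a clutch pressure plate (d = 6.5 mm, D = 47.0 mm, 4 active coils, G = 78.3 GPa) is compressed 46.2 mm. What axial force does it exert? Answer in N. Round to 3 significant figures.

k = Gd⁴/(8D³N_a) = (78.3×10³)(6.5⁴)/(8·47.0³·4) = 42.07 N/mm
F = k·δ = 42.07 × 46.2 = 1943.6 N

1940 N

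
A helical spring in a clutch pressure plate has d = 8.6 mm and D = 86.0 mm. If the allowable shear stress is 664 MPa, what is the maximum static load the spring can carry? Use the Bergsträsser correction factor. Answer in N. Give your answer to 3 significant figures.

C = D/d = 86.0/8.6 = 10.0000
K_B = (4C+2)/(4C−3) = 42.000/37.000 = 1.1351
τ_max = K·8FD/(πd³) → F_max = τ_allow·πd³/(8DK)
F_max = 664·π·8.6³/(8·86.0·1.1351) = 1.3268e+06/780.97 = 1698.9 N

1700 N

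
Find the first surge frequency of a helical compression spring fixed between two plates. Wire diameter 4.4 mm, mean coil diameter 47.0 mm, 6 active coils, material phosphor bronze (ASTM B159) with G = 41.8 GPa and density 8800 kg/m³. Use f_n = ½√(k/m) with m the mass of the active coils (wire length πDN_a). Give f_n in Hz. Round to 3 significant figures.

81.4 Hz

k = Gd⁴/(8D³N_a) = (41.8×10³)(4.4⁴)/(8·47.0³·6) = 3.1438 N/mm = 3143.8 N/m
Wire length L = πDN_a = π·47.0·6 = 885.93 mm
m = ρ·(πd²/4)·L = 8800 × 15.205×10⁻⁶ m² × 0.88593 m = 0.11854 kg
f_n = ½√(k/m) = 0.5·√(3143.8/0.11854) = 0.5·√(26520) = 81.425 Hz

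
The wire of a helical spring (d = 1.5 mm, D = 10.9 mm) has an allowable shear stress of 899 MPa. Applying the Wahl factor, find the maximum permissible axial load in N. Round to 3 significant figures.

90.8 N

C = D/d = 10.9/1.5 = 7.2667
K_W = (4C−1)/(4C−4) + 0.615/C = 28.067/25.067 + 0.0846 = 1.2043
τ_max = K·8FD/(πd³) → F_max = τ_allow·πd³/(8DK)
F_max = 899·π·1.5³/(8·10.9·1.2043) = 9532/105.02 = 90.767 N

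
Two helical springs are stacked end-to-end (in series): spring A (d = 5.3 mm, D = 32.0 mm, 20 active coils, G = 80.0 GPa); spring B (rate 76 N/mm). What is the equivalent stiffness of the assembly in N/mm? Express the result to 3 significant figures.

k_A = Gd⁴/(8D³N_a) = (80.0×10³)(5.3⁴)/(8·32.0³·20) = 12.04 N/mm
Series: 1/k_eq = 1/12.04 + 1/76 = 0.096215; k_eq = 10.393 N/mm

10.4 N/mm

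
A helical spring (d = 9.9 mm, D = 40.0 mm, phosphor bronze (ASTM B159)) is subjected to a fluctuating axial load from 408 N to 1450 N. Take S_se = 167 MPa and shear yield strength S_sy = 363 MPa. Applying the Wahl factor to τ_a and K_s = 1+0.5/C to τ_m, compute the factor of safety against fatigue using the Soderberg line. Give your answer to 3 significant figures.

C = D/d = 40.0/9.9 = 4.0404; K_W = (4C−1)/(4C−4)+0.615/C = 1.3989; K_s = 1+0.5/C = 1.1238
F_a = (F_max−F_min)/2 = 521 N; F_m = (F_max+F_min)/2 = 929 N
τ_a = K_W·8F_aD/(πd³) = 1.3989 × 54.693 = 76.51 MPa
τ_m = K_s·8F_mD/(πd³) = 1.1238 × 97.524 = 109.59 MPa
Soderberg: 1/n_f = τ_a/S_se + τ_m/S_sy = 76.51/167 + 109.59/363 = 0.45814 + 0.30191 = 0.76005
n_f = 1/0.76005 = 1.316

1.32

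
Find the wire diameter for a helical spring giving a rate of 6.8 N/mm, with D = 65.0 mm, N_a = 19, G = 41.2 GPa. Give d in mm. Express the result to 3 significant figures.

9.11 mm

d = (8D³N_a·k / G)^(1/4) = (8·65.0³·19·6.8 / (41.2×10³))^0.25
  = (6889.6)^0.25 = 9.1106 mm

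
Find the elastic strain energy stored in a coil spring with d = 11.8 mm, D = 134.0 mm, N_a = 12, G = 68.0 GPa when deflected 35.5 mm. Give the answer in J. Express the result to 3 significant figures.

3.60 J

k = Gd⁴/(8D³N_a) = (68.0×10³)(11.8⁴)/(8·134.0³·12) = 5.7076 N/mm
U = ½kδ² = 0.5 × 5.7076 × 35.5² = 3596.5 N·mm = 3.5965 J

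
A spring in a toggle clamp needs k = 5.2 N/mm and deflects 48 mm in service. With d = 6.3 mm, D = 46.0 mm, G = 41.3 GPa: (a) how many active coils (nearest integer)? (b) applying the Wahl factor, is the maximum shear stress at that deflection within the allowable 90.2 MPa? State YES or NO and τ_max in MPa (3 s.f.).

(a) 16 coils; (b) NO, τ_max = 141 MPa

N_a = Gd⁴/(8D³k) = (41.3×10³)(6.3⁴)/(8·46.0³·5.2) = 16.07 → N_a = 16
Actual rate k = Gd⁴/(8D³·16) = 5.2219 N/mm
Working load F = kδ = 5.2219·48 = 250.65 N
C = 46.0/6.3 = 7.3016; K_W = (4C−1)/(4C−4)+0.615/C = 1.2032
τ_max = K_W·8FD/(πd³) = 1.2032·117.42 = 141.29 MPa
τ_max > 90.2 MPa → exceeds allowable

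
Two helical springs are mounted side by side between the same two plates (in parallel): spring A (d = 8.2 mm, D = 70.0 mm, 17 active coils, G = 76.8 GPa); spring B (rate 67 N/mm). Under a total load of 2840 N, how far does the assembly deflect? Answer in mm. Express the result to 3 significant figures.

k_A = Gd⁴/(8D³N_a) = (76.8×10³)(8.2⁴)/(8·70.0³·17) = 7.4436 N/mm
Parallel: k_eq = 7.4436 + 67 = 74.444 N/mm
δ = F/k_eq = 2840/74.444 = 38.15 mm

38.1 mm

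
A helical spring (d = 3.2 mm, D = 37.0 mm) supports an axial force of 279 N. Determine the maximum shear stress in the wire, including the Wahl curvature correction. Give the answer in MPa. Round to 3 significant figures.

902 MPa

Spring index C = D/d = 37.0/3.2 = 11.5625
K_W = (4C−1)/(4C−4) + 0.615/C = 45.250/42.250 + 0.0532 = 1.1242
τ₀ = 8FD/(πd³) = 8·279·37.0/(π·3.2³) = 82584/102.94 = 802.22 MPa
τ_max = K·τ₀ = 1.1242 × 802.22 = 901.86 MPa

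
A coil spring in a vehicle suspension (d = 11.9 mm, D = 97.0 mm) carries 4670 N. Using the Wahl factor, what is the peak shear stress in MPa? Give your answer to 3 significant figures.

Spring index C = D/d = 97.0/11.9 = 8.1513
K_W = (4C−1)/(4C−4) + 0.615/C = 31.605/28.605 + 0.0754 = 1.1803
τ₀ = 8FD/(πd³) = 8·4670·97.0/(π·11.9³) = 3.62392e+06/5294.1 = 684.52 MPa
τ_max = K·τ₀ = 1.1803 × 684.52 = 807.96 MPa

808 MPa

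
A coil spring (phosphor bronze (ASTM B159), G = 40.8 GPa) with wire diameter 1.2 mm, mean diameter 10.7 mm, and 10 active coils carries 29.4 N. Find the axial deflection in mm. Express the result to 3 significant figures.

k = Gd⁴/(8D³N_a) = (40.8×10³)(1.2⁴)/(8·10.7³·10) = 0.86326 N/mm
δ = F/k = 29.4 / 0.86326 = 34.057 mm

34.1 mm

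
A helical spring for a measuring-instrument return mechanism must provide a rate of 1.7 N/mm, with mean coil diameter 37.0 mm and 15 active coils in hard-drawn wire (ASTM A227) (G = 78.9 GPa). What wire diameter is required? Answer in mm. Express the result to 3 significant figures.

3.38 mm

d = (8D³N_a·k / G)^(1/4) = (8·37.0³·15·1.7 / (78.9×10³))^0.25
  = (130.97)^0.25 = 3.3829 mm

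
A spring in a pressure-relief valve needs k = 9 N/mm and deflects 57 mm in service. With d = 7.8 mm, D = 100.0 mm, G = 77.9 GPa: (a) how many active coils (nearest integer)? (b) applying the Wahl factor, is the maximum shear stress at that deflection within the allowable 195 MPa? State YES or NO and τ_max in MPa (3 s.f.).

N_a = Gd⁴/(8D³k) = (77.9×10³)(7.8⁴)/(8·100.0³·9) = 4.005 → N_a = 4
Actual rate k = Gd⁴/(8D³·4) = 9.0109 N/mm
Working load F = kδ = 9.0109·57 = 513.62 N
C = 100.0/7.8 = 12.8205; K_W = (4C−1)/(4C−4)+0.615/C = 1.1114
τ_max = K_W·8FD/(πd³) = 1.1114·275.61 = 306.32 MPa
τ_max > 195 MPa → exceeds allowable

(a) 4 coils; (b) NO, τ_max = 306 MPa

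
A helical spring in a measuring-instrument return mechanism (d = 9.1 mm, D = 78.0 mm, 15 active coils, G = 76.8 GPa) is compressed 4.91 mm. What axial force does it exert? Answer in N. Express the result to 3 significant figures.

k = Gd⁴/(8D³N_a) = (76.8×10³)(9.1⁴)/(8·78.0³·15) = 9.2483 N/mm
F = k·δ = 9.2483 × 4.91 = 45.409 N

45.4 N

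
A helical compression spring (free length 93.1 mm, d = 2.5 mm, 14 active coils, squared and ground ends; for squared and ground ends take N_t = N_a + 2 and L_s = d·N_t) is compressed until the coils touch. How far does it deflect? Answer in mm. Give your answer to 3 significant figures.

53.1 mm

N_t = 16; L_s = 2.5·16 = 40 mm
δ_solid = L₀ − L_s = 93.1 − 40 = 53.1 mm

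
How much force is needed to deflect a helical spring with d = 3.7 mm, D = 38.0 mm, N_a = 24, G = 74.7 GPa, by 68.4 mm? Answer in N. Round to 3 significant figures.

90.9 N

k = Gd⁴/(8D³N_a) = (74.7×10³)(3.7⁴)/(8·38.0³·24) = 1.3288 N/mm
F = k·δ = 1.3288 × 68.4 = 90.893 N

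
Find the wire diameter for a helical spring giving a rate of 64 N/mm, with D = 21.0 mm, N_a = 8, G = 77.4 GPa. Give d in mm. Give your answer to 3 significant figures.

4.71 mm

d = (8D³N_a·k / G)^(1/4) = (8·21.0³·8·64 / (77.4×10³))^0.25
  = (490.09)^0.25 = 4.7051 mm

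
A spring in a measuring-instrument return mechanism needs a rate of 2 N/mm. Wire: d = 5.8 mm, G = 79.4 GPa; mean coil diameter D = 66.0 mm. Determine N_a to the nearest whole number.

20

N_a = Gd⁴/(8D³k) = (79.4×10³ × 5.8⁴)/(8 × 66.0³ × 2)
    = 8.9853e+07 / 4.59994e+06 = 19.53 → 20 coils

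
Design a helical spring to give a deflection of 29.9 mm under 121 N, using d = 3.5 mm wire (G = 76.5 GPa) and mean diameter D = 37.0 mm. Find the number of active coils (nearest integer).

Required rate k = F/δ = 121/29.9 = 4.0468 N/mm
N_a = Gd⁴/(8D³k) = (76.5×10³ × 3.5⁴)/(8 × 37.0³ × 4.0468)
    = 1.14798e+07 / 1.63987e+06 = 7 → 7 coils

7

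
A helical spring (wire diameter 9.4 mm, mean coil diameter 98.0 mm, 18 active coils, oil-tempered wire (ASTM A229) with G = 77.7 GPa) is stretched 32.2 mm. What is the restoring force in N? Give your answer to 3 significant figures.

144 N

k = Gd⁴/(8D³N_a) = (77.7×10³)(9.4⁴)/(8·98.0³·18) = 4.476 N/mm
F = k·δ = 4.476 × 32.2 = 144.13 N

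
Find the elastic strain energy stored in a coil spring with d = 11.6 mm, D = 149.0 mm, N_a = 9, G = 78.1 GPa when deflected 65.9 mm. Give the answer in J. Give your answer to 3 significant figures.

k = Gd⁴/(8D³N_a) = (78.1×10³)(11.6⁴)/(8·149.0³·9) = 5.9373 N/mm
U = ½kδ² = 0.5 × 5.9373 × 65.9² = 12892 N·mm = 12.892 J

12.9 J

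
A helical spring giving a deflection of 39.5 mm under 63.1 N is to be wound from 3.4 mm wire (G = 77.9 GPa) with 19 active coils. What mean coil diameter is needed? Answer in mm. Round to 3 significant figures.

Required rate k = F/δ = 63.1/39.5 = 1.5975 N/mm
D = (Gd⁴/(8N_a·k))^(1/3) = (77.9×10³·3.4⁴/(8·19·1.5975))^(1/3)
  = (42872.3)^(1/3) = 34.9993 mm

35.0 mm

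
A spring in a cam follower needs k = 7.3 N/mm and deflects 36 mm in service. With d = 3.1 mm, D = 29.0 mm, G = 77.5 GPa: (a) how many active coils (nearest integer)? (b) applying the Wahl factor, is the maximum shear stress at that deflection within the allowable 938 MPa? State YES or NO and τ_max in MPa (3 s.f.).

(a) 5 coils; (b) YES, τ_max = 757 MPa

N_a = Gd⁴/(8D³k) = (77.5×10³)(3.1⁴)/(8·29.0³·7.3) = 5.025 → N_a = 5
Actual rate k = Gd⁴/(8D³·5) = 7.3366 N/mm
Working load F = kδ = 7.3366·36 = 264.12 N
C = 29.0/3.1 = 9.3548; K_W = (4C−1)/(4C−4)+0.615/C = 1.1555
τ_max = K_W·8FD/(πd³) = 1.1555·654.71 = 756.53 MPa
τ_max ≤ 938 MPa → acceptable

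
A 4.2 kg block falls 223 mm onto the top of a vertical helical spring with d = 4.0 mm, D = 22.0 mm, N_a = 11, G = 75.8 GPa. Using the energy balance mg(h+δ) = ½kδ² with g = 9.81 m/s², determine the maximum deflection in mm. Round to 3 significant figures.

31.8 mm

k = Gd⁴/(8D³N_a) = (75.8×10³)(4.0⁴)/(8·22.0³·11) = 20.709 N/mm
W = mg = 4.2 × 9.81 = 41.202 N
½kδ² − Wδ − Wh = 0 → δ = (W + √(W² + 2kWh))/k
δ = (41.202 + √(1697.6 + 380550))/20.709 = (41.202 + 618.26)/20.709 = 31.844 mm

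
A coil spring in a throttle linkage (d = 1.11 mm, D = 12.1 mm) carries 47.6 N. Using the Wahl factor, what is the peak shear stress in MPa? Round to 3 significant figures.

Spring index C = D/d = 12.1/1.11 = 10.9009
K_W = (4C−1)/(4C−4) + 0.615/C = 42.604/39.604 + 0.0564 = 1.1322
τ₀ = 8FD/(πd³) = 8·47.6·12.1/(π·1.11³) = 4607.68/4.2965 = 1072.4 MPa
τ_max = K·τ₀ = 1.1322 × 1072.4 = 1214.2 MPa

1210 MPa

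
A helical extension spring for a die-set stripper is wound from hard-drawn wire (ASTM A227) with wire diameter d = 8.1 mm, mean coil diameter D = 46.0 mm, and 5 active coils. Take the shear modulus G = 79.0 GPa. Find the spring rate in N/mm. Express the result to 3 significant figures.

87.3 N/mm

k = Gd⁴/(8D³N_a) = (79.0×10³ × 8.1⁴) / (8 × 46.0³ × 5)
  = 3.40069e+08 / 3.89344e+06 = 87.344 N/mm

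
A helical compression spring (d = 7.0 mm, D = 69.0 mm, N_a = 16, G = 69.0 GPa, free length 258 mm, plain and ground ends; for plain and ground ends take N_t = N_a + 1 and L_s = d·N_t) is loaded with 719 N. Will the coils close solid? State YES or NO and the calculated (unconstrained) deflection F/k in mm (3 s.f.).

YES, δ = 182 mm

k = Gd⁴/(8D³N_a) = (69.0×10³)(7.0⁴)/(8·69.0³·16) = 3.9399 N/mm
N_t = 17; L_s = 7.0·17 = 119 mm; δ_solid = L₀ − L_s = 258 − 119 = 139 mm
δ = F/k = 719/3.9399 = 182.49 mm
δ ≥ δ_solid → spring goes solid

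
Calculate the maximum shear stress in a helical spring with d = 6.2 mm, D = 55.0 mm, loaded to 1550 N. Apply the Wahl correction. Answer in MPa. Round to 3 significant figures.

1060 MPa

Spring index C = D/d = 55.0/6.2 = 8.8710
K_W = (4C−1)/(4C−4) + 0.615/C = 34.484/31.484 + 0.0693 = 1.1646
τ₀ = 8FD/(πd³) = 8·1550·55.0/(π·6.2³) = 682000/748.73 = 910.88 MPa
τ_max = K·τ₀ = 1.1646 × 910.88 = 1060.8 MPa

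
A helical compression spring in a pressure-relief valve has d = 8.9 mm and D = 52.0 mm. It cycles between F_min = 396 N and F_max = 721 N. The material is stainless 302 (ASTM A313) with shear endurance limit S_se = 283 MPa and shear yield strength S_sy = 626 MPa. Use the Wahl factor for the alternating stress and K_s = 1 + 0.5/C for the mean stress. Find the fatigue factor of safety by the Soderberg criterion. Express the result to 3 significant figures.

3.15

C = D/d = 52.0/8.9 = 5.8427; K_W = (4C−1)/(4C−4)+0.615/C = 1.2601; K_s = 1+0.5/C = 1.0856
F_a = (F_max−F_min)/2 = 162.5 N; F_m = (F_max+F_min)/2 = 558.5 N
τ_a = K_W·8F_aD/(πd³) = 1.2601 × 30.523 = 38.463 MPa
τ_m = K_s·8F_mD/(πd³) = 1.0856 × 104.91 = 113.88 MPa
Soderberg: 1/n_f = τ_a/S_se + τ_m/S_sy = 38.463/283 + 113.88/626 = 0.13591 + 0.18192 = 0.31783
n_f = 1/0.31783 = 3.146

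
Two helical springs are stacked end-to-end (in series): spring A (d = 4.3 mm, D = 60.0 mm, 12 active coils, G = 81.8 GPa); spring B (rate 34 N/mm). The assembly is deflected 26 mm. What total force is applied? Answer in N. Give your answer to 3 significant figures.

k_A = Gd⁴/(8D³N_a) = (81.8×10³)(4.3⁴)/(8·60.0³·12) = 1.3487 N/mm
Series: 1/k_eq = 1/1.3487 + 1/34 = 0.77089; k_eq = 1.2972 N/mm
F = k_eq·δ = 1.2972·26 = 33.727 N

33.7 N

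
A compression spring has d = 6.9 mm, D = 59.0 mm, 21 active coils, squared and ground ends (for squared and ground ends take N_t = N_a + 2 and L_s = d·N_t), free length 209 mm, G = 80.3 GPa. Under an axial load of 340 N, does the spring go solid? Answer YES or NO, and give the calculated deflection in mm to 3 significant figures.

k = Gd⁴/(8D³N_a) = (80.3×10³)(6.9⁴)/(8·59.0³·21) = 5.2753 N/mm
N_t = 23; L_s = 6.9·23 = 158.7 mm; δ_solid = L₀ − L_s = 209 − 158.7 = 50.3 mm
δ = F/k = 340/5.2753 = 64.451 mm
δ ≥ δ_solid → spring goes solid

YES, δ = 64.5 mm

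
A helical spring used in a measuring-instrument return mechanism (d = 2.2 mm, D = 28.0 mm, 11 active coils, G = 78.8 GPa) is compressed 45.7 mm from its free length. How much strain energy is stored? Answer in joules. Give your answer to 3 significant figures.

0.998 J

k = Gd⁴/(8D³N_a) = (78.8×10³)(2.2⁴)/(8·28.0³·11) = 0.95556 N/mm
U = ½kδ² = 0.5 × 0.95556 × 45.7² = 997.84 N·mm = 0.99784 J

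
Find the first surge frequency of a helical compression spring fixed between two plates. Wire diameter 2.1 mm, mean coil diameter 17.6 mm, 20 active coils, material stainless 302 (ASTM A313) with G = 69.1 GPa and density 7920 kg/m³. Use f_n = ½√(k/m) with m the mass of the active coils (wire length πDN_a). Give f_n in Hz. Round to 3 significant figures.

k = Gd⁴/(8D³N_a) = (69.1×10³)(2.1⁴)/(8·17.6³·20) = 1.5406 N/mm = 1540.6 N/m
Wire length L = πDN_a = π·17.6·20 = 1105.8 mm
m = ρ·(πd²/4)·L = 7920 × 3.4636×10⁻⁶ m² × 1.1058 m = 0.030335 kg
f_n = ½√(k/m) = 0.5·√(1540.6/0.030335) = 0.5·√(50787) = 112.68 Hz

113 Hz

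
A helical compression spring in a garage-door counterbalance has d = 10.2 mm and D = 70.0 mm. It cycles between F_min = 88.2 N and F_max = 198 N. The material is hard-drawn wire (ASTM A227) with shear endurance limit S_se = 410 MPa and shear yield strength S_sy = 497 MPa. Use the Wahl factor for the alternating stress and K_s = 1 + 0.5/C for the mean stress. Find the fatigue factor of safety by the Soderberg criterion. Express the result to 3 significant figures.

C = D/d = 70.0/10.2 = 6.8627; K_W = (4C−1)/(4C−4)+0.615/C = 1.2175; K_s = 1+0.5/C = 1.0729
F_a = (F_max−F_min)/2 = 54.9 N; F_m = (F_max+F_min)/2 = 143.1 N
τ_a = K_W·8F_aD/(πd³) = 1.2175 × 9.2217 = 11.228 MPa
τ_m = K_s·8F_mD/(πd³) = 1.0729 × 24.037 = 25.788 MPa
Soderberg: 1/n_f = τ_a/S_se + τ_m/S_sy = 11.228/410 + 25.788/497 = 0.02738 + 0.05189 = 0.079272
n_f = 1/0.079272 = 12.61

12.6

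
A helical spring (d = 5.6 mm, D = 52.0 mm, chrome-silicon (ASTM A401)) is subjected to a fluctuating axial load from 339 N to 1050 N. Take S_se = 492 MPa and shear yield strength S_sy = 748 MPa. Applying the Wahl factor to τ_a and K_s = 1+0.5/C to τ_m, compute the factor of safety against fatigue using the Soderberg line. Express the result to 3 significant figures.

0.731

C = D/d = 52.0/5.6 = 9.2857; K_W = (4C−1)/(4C−4)+0.615/C = 1.1567; K_s = 1+0.5/C = 1.0538
F_a = (F_max−F_min)/2 = 355.5 N; F_m = (F_max+F_min)/2 = 694.5 N
τ_a = K_W·8F_aD/(πd³) = 1.1567 × 268.05 = 310.07 MPa
τ_m = K_s·8F_mD/(πd³) = 1.0538 × 523.66 = 551.86 MPa
Soderberg: 1/n_f = τ_a/S_se + τ_m/S_sy = 310.07/492 + 551.86/748 = 0.63022 + 0.73778 = 1.368
n_f = 1/1.368 = 0.731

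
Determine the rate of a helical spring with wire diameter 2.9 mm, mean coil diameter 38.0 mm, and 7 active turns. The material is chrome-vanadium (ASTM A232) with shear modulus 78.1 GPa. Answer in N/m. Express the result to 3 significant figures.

k = Gd⁴/(8D³N_a) = (78.1×10³ × 2.9⁴) / (8 × 38.0³ × 7)
  = 5.52386e+06 / 3.07283e+06 = 1.7976 N/mm = 1797.6 N/m

1800 N/m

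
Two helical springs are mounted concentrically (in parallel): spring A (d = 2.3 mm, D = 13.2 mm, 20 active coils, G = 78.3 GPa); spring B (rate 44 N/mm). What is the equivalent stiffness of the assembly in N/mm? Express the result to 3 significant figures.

k_A = Gd⁴/(8D³N_a) = (78.3×10³)(2.3⁴)/(8·13.2³·20) = 5.9543 N/mm
Parallel: k_eq = 5.9543 + 44 = 49.954 N/mm

50.0 N/mm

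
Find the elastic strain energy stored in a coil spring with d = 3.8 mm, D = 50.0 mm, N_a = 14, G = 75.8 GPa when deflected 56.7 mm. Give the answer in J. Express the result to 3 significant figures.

1.81 J

k = Gd⁴/(8D³N_a) = (75.8×10³)(3.8⁴)/(8·50.0³·14) = 1.129 N/mm
U = ½kδ² = 0.5 × 1.129 × 56.7² = 1814.7 N·mm = 1.8147 J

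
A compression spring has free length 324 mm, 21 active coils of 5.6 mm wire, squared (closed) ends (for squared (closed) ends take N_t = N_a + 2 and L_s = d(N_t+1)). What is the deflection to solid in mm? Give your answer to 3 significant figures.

190 mm

N_t = 23; L_s = 5.6·24 = 134.4 mm
δ_solid = L₀ − L_s = 324 − 134.4 = 189.6 mm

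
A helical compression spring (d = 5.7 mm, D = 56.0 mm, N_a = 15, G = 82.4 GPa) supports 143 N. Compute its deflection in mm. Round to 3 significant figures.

k = Gd⁴/(8D³N_a) = (82.4×10³)(5.7⁴)/(8·56.0³·15) = 4.1274 N/mm
δ = F/k = 143 / 4.1274 = 34.646 mm

34.6 mm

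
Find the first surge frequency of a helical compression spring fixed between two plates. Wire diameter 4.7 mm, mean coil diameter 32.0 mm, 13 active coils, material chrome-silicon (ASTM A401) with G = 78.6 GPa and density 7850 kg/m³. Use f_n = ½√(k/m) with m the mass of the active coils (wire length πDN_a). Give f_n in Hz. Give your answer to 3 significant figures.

k = Gd⁴/(8D³N_a) = (78.6×10³)(4.7⁴)/(8·32.0³·13) = 11.255 N/mm = 11255 N/m
Wire length L = πDN_a = π·32.0·13 = 1306.9 mm
m = ρ·(πd²/4)·L = 7850 × 17.349×10⁻⁶ m² × 1.3069 m = 0.17799 kg
f_n = ½√(k/m) = 0.5·√(11255/0.17799) = 0.5·√(63231) = 125.73 Hz

126 Hz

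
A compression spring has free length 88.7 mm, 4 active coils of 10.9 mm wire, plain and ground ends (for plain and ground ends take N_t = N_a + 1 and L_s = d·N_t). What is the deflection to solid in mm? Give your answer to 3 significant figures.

N_t = 5; L_s = 10.9·5 = 54.5 mm
δ_solid = L₀ − L_s = 88.7 − 54.5 = 34.2 mm

34.2 mm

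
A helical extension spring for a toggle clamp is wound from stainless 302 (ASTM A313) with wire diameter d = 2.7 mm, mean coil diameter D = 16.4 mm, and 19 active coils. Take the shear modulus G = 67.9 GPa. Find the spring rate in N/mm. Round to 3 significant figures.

5.38 N/mm

k = Gd⁴/(8D³N_a) = (67.9×10³ × 2.7⁴) / (8 × 16.4³ × 19)
  = 3.60848e+06 / 670463 = 5.3821 N/mm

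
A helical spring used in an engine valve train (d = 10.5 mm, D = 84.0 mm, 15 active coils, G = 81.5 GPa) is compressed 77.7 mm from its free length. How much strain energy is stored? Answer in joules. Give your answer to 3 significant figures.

k = Gd⁴/(8D³N_a) = (81.5×10³)(10.5⁴)/(8·84.0³·15) = 13.928 N/mm
U = ½kδ² = 0.5 × 13.928 × 77.7² = 42044 N·mm = 42.044 J

42.0 J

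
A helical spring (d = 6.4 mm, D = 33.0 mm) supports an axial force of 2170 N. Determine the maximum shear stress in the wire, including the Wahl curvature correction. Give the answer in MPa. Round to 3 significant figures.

904 MPa

Spring index C = D/d = 33.0/6.4 = 5.1562
K_W = (4C−1)/(4C−4) + 0.615/C = 19.625/16.625 + 0.1193 = 1.2997
τ₀ = 8FD/(πd³) = 8·2170·33.0/(π·6.4³) = 572880/823.55 = 695.62 MPa
τ_max = K·τ₀ = 1.2997 × 695.62 = 904.12 MPa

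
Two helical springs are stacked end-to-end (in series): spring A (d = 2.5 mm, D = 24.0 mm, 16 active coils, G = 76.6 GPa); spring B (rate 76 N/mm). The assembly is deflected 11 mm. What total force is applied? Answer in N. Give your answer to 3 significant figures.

k_A = Gd⁴/(8D³N_a) = (76.6×10³)(2.5⁴)/(8·24.0³·16) = 1.691 N/mm
Series: 1/k_eq = 1/1.691 + 1/76 = 0.60452; k_eq = 1.6542 N/mm
F = k_eq·δ = 1.6542·11 = 18.196 N

18.2 N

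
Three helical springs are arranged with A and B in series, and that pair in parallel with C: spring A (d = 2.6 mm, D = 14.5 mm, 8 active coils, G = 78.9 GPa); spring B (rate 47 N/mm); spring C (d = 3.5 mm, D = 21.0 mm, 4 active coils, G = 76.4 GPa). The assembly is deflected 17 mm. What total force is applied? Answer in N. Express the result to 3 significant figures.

k_A = Gd⁴/(8D³N_a) = (78.9×10³)(2.6⁴)/(8·14.5³·8) = 18.479 N/mm
k_C = Gd⁴/(8D³N_a) = (76.4×10³)(3.5⁴)/(8·21.0³·4) = 38.686 N/mm
Springs A,B series: k_AB = 1/(1/18.479+1/47) = 13.264 N/mm; parallel with C: k_eq = 13.264+38.686 = 51.951 N/mm
F = k_eq·δ = 51.951·17 = 883.16 N

883 N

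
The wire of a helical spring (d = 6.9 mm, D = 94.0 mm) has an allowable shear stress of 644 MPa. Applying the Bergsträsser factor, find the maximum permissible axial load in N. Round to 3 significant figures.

806 N

C = D/d = 94.0/6.9 = 13.6232
K_B = (4C+2)/(4C−3) = 56.493/51.493 = 1.0971
τ_max = K·8FD/(πd³) → F_max = τ_allow·πd³/(8DK)
F_max = 644·π·6.9³/(8·94.0·1.0971) = 6.6463e+05/825.02 = 805.6 N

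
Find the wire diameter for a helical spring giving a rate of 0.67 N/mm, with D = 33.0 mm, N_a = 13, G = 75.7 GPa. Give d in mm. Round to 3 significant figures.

d = (8D³N_a·k / G)^(1/4) = (8·33.0³·13·0.67 / (75.7×10³))^0.25
  = (33.079)^0.25 = 2.3982 mm

2.40 mm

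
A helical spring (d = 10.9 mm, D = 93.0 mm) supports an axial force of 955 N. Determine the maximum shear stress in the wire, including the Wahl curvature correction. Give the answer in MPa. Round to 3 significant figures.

Spring index C = D/d = 93.0/10.9 = 8.5321
K_W = (4C−1)/(4C−4) + 0.615/C = 33.128/30.128 + 0.0721 = 1.1717
τ₀ = 8FD/(πd³) = 8·955·93.0/(π·10.9³) = 710520/4068.5 = 174.64 MPa
τ_max = K·τ₀ = 1.1717 × 174.64 = 204.62 MPa

205 MPa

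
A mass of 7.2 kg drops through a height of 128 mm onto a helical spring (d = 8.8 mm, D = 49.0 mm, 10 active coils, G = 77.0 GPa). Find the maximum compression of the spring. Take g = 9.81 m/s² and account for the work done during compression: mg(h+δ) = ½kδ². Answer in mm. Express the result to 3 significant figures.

k = Gd⁴/(8D³N_a) = (77.0×10³)(8.8⁴)/(8·49.0³·10) = 49.062 N/mm
W = mg = 7.2 × 9.81 = 70.632 N
½kδ² − Wδ − Wh = 0 → δ = (W + √(W² + 2kWh))/k
δ = (70.632 + √(4988.9 + 887125))/49.062 = (70.632 + 944.52)/49.062 = 20.691 mm

20.7 mm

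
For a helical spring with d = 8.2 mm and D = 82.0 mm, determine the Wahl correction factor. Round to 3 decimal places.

1.145

C = D/d = 82.0/8.2 = 10.0000
K_W = (4C−1)/(4C−4) + 0.615/C = 39.000/36.000 + 0.0615 = 1.1448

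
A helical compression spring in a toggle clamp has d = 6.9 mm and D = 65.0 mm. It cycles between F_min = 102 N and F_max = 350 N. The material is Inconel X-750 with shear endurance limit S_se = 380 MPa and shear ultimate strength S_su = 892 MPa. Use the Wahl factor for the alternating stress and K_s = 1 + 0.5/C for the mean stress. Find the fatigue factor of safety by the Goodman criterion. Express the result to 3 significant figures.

C = D/d = 65.0/6.9 = 9.4203; K_W = (4C−1)/(4C−4)+0.615/C = 1.1544; K_s = 1+0.5/C = 1.0531
F_a = (F_max−F_min)/2 = 124 N; F_m = (F_max+F_min)/2 = 226 N
τ_a = K_W·8F_aD/(πd³) = 1.1544 × 62.478 = 72.122 MPa
τ_m = K_s·8F_mD/(πd³) = 1.0531 × 113.87 = 119.92 MPa
Goodman: 1/n_f = τ_a/S_se + τ_m/S_su = 72.122/380 + 119.92/892 = 0.18979 + 0.13443 = 0.32423
n_f = 1/0.32423 = 3.084

3.08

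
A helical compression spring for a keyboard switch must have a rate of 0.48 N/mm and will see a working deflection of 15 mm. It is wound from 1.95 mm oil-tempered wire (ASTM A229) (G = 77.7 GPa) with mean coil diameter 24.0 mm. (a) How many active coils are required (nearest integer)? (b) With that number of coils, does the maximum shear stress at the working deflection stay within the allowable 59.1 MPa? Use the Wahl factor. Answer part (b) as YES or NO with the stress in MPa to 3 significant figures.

N_a = Gd⁴/(8D³k) = (77.7×10³)(1.95⁴)/(8·24.0³·0.48) = 21.16 → N_a = 21
Actual rate k = Gd⁴/(8D³·21) = 0.48374 N/mm
Working load F = kδ = 0.48374·15 = 7.2562 N
C = 24.0/1.95 = 12.3077; K_W = (4C−1)/(4C−4)+0.615/C = 1.1163
τ_max = K_W·8FD/(πd³) = 1.1163·59.807 = 66.763 MPa
τ_max > 59.1 MPa → exceeds allowable

(a) 21 coils; (b) NO, τ_max = 66.8 MPa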